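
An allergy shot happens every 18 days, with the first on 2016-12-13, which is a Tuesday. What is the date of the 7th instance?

The 7th occurrence is 6 intervals after the first: 6 × 18 = 108 days after 2016-12-13.
December has 31 days — 18 days to the end of December leaves 90.
January has 31 days (59 left).
February has 28 days (31 left).
31 days into March → 2017-03-31.

2017-03-31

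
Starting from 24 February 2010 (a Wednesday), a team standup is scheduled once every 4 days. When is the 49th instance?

The 49th occurrence is 48 intervals after the first: 48 × 4 = 192 days after 24 February 2010.
February has 28 days — 4 days to the end of February leaves 188.
March has 31 days (157 left).
April has 30 days (127 left).
May has 31 days (96 left).
June has 30 days (66 left).
July has 31 days (35 left).
August has 31 days (4 left).
4 days into September → 4 September 2010.

4 September 2010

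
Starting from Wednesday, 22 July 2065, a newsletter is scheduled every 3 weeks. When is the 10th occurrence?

The 10th occurrence is 9 intervals after the first: 9 × 21 = 189 days after 22 July 2065.
July has 31 days — 9 days to the end of July leaves 180.
August has 31 days (149 left).
September has 30 days (119 left).
October has 31 days (88 left).
November has 30 days (58 left).
December has 31 days (27 left).
27 days into January → 27 January 2066.

27 January 2066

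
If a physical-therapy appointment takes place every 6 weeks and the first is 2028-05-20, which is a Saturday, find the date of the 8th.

The 8th occurrence is 7 intervals after the first: 7 × 42 = 294 days after 2028-05-20.
May has 31 days — 11 days to the end of May leaves 283.
June has 30 days (253 left).
July has 31 days (222 left).
August has 31 days (191 left).
September has 30 days (161 left).
October has 31 days (130 left).
November has 30 days (100 left).
December has 31 days (69 left).
January has 31 days (38 left).
February has 28 days (10 left).
10 days into March → 2029-03-10.

2029-03-10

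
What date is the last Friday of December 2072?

December 30, 2072

December 2072 begins on a Thursday, so the first Friday is December 2 (1 day later).
December 2072 has 31 days. Adding weeks: 2, 9, 16, 23, 30 — the last one ≤ 31 is the 30th.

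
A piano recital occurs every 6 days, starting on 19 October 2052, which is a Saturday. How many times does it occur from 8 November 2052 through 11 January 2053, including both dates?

11

Occurrences land 6·i days after 19 October 2052 for i = 0, 1, 2, …
8 November 2052 is 20 days after the start; 20 ÷ 6 = 3 remainder 2; since the remainder is 2, round up to i = 4. First occurrence in the window: #5 on 12 November 2052 (4×6 = 24 days in).
11 January 2053 is 84 days after the start; 84 ÷ 6 = 14 remainder 0. Last occurrence in the window: #15 on 11 January 2053.
Occurrences #5 through #15: 11 in total.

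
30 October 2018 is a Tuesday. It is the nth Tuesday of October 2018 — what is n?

Day 30 falls in week ⌈30/7⌉ of the month.
Days 1–7 hold the 1st Tuesday, 8–14 the 2nd, 15–21 the 3rd, 22–28 the 4th, 29–31 the 5th.
30 is in the range for the 5th.

5th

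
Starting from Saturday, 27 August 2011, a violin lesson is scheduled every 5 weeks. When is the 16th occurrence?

2 February 2013

The 16th occurrence is 15 intervals after the first: 15 × 35 = 525 days after 27 August 2011.
August has 31 days — 4 days to the end of August leaves 521.
From end of August to end of 2011 is 122 days (399 left).
2012 has 366 days (33 left).
January has 31 days (2 left).
2 days into February → 2 February 2013.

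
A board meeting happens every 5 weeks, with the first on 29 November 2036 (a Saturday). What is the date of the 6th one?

The 6th occurrence is 5 intervals after the first: 5 × 35 = 175 days after 29 November 2036.
November has 30 days — 1 day to the end of November leaves 174.
December has 31 days (143 left).
January has 31 days (112 left).
February has 28 days (84 left).
March has 31 days (53 left).
April has 30 days (23 left).
23 days into May → 23 May 2037.

23 May 2037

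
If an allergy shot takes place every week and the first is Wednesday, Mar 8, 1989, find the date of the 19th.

Jul 12, 1989

The 19th occurrence is 18 intervals after the first: 18 × 7 = 126 days after Mar 8, 1989.
Mar has 31 days — 23 days to the end of Mar leaves 103.
Apr has 30 days (73 left).
May has 31 days (42 left).
Jun has 30 days (12 left).
12 days into Jul → Jul 12, 1989.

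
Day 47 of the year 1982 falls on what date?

1982-02-16

January has 31 days (47 − 31 = 16 remain).
16 into February → February 16.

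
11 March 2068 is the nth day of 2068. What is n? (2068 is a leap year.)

Days in months before March: 31 + 29 = 60.
Plus 11 days into March → day 71.

71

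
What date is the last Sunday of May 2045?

The first Sunday of May 2045 is May 7.
May 2045 has 31 days. Adding weeks: 7, 14, 21, 28 — the last one ≤ 31 is the 28th.

May 28, 2045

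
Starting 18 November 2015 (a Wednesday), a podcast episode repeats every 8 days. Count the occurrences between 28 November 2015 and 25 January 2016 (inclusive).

7

Occurrences land 8·i days after 18 November 2015 for i = 0, 1, 2, …
28 November 2015 is 10 days after the start; 10 ÷ 8 = 1 remainder 2; since the remainder is 2, round up to i = 2. First occurrence in the window: #3 on 4 December 2015 (2×8 = 16 days in).
25 January 2016 is 68 days after the start; 68 ÷ 8 = 8 remainder 4. Last occurrence in the window: #9 on 21 January 2016.
Occurrences #3 through #9: 7 in total.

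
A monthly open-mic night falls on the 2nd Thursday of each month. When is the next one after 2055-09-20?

September 2055 starts on a Wednesday; its first Thursday is the 2nd, so the 2nd Thursday is the 9th — 2055-09-09.
That is not after 2055-09-20, so look at October 2055.
October 2055 starts on a Friday; its first Thursday is the 7th, so the 2nd Thursday is the 14th — 2055-10-14.

2055-10-14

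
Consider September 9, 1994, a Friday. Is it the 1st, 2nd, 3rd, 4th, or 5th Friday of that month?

2nd

Day 9 falls in week ⌈9/7⌉ of the month.
Days 1–7 hold the 1st Friday, 8–14 the 2nd, 15–21 the 3rd, 22–28 the 4th, 29–31 the 5th.
9 is in the range for the 2nd.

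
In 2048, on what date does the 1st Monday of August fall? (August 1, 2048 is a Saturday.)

3 August 2048

August 2048 begins on a Saturday, so the first Monday is August 3 (2 days later).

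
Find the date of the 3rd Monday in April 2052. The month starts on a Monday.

15 April 2052

April 2052 begins on a Monday, so the first Monday is April 1.
The 3rd Monday is 2 weeks later: 1 + 14 = 15.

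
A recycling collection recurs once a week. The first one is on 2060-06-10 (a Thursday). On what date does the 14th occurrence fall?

2060-09-09

The 14th occurrence is 13 intervals after the first: 13 × 7 = 91 days after 2060-06-10.
June has 30 days — 20 days to the end of June leaves 71.
July has 31 days (40 left).
August has 31 days (9 left).
9 days into September → 2060-09-09.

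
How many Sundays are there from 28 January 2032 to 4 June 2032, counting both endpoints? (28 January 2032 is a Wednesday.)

28 January 2032 is a Wednesday; the first Sunday on or after it is 1 February 2032 (4 days later).
From 1 February 2032 to 4 June 2032: 28 + 31 + 30 + 31 + 4 = 124 days (rest of February, March, April, May, June).
124 ÷ 7 = 17 full weeks with remainder 5, so 17 more Sundays after the first → 18.

18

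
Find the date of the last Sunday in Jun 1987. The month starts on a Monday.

Jun 1987 begins on a Monday, so the first Sunday is Jun 7 (6 days later).
Jun 1987 has 30 days. Adding weeks: 7, 14, 21, 28 — the last one ≤ 30 is the 28th.

Jun 28, 1987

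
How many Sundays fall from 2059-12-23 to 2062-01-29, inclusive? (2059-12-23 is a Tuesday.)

2059-12-23 is a Tuesday; the first Sunday on or after it is 2059-12-28 (5 days later).
From 2059-12-28 to 2062-01-29: 3 + 366 + 365 + 29 = 763 days (rest of 2059, 2060, 2061, to 2062-01-29 in 2062).
763 ÷ 7 = 109 full weeks with remainder 0, so 109 more Sundays after the first → 110.

110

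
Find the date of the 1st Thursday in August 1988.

August 1988 begins on a Monday, so the first Thursday is August 4 (3 days later).

4 August 1988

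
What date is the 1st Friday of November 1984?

2 November 1984

November 1984 begins on a Thursday, so the first Friday is November 2 (1 day later).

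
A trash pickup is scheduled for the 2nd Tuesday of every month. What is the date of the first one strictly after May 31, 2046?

June 12, 2046

May 2046 starts on a Tuesday; its first Tuesday is the 1st, so the 2nd Tuesday is the 8th — May 8, 2046.
That is not after May 31, 2046, so look at June 2046.
June 2046 starts on a Friday; its first Tuesday is the 5th, so the 2nd Tuesday is the 12th — June 12, 2046.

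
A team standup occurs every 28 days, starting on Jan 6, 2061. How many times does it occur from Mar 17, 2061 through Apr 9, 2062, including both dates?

Occurrences land 28·i days after Jan 6, 2061 for i = 0, 1, 2, …
Mar 17, 2061 is 70 days after the start; 70 ÷ 28 = 2 remainder 14; since the remainder is 14, round up to i = 3. First occurrence in the window: #4 on Mar 31, 2061 (3×28 = 84 days in).
Apr 9, 2062 is 458 days after the start; 458 ÷ 28 = 16 remainder 10. Last occurrence in the window: #17 on Mar 30, 2062.
Occurrences #4 through #17: 14 in total.

14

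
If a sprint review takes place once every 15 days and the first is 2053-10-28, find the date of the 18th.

The 18th occurrence is 17 intervals after the first: 17 × 15 = 255 days after 2053-10-28.
October has 31 days — 3 days to the end of October leaves 252.
November has 30 days (222 left).
December has 31 days (191 left).
January has 31 days (160 left).
February has 28 days (132 left).
March has 31 days (101 left).
April has 30 days (71 left).
May has 31 days (40 left).
June has 30 days (10 left).
10 days into July → 2054-07-10.

2054-07-10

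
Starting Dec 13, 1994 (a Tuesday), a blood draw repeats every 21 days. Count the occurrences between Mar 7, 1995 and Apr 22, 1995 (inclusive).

3

Occurrences land 21·i days after Dec 13, 1994 for i = 0, 1, 2, …
Mar 7, 1995 is 84 days after the start; 84 ÷ 21 = 4 remainder 0. First occurrence in the window: #5 on Mar 7, 1995 (4×21 = 84 days in).
Apr 22, 1995 is 130 days after the start; 130 ÷ 21 = 6 remainder 4. Last occurrence in the window: #7 on Apr 18, 1995.
Occurrences #5 through #7: 3 in total.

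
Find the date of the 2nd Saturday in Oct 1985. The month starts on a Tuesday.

Oct 12, 1985

Oct 1985 begins on a Tuesday, so the first Saturday is Oct 5 (4 days later).
The 2nd Saturday is 1 weeks later: 5 + 7 = 12.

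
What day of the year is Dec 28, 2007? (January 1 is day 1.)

362

Days in months before Dec: 31 + 28 + 31 + 30 + 31 + 30 + 31 + 31 + 30 + 31 + 30 = 334.
Plus 28 days into Dec → day 362.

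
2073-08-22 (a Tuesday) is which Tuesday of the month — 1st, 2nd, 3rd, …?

Day 22 falls in week ⌈22/7⌉ of the month.
Days 1–7 hold the 1st Tuesday, 8–14 the 2nd, 15–21 the 3rd, 22–28 the 4th, 29–31 the 5th.
22 is in the range for the 4th.

4th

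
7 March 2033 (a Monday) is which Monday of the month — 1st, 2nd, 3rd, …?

1st

Day 7 falls in week ⌈7/7⌉ of the month.
Days 1–7 hold the 1st Monday, 8–14 the 2nd, 15–21 the 3rd, 22–28 the 4th, 29–31 the 5th.
7 is in the range for the 1st.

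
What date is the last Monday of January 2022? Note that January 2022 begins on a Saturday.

January 31, 2022

January 2022 begins on a Saturday, so the first Monday is January 3 (2 days later).
January 2022 has 31 days. Adding weeks: 3, 10, 17, 24, 31 — the last one ≤ 31 is the 31st.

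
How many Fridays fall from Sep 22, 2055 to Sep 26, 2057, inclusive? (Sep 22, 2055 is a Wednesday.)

Sep 22, 2055 is a Wednesday; the first Friday on or after it is Sep 24, 2055 (2 days later).
From Sep 24, 2055 to Sep 26, 2057: 98 + 366 + 269 = 733 days (rest of 2055, 2056, to Sep 26, 2057 in 2057).
733 ÷ 7 = 104 full weeks with remainder 5, so 104 more Fridays after the first → 105.

105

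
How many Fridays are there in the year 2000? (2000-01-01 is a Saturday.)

52

2000-01-01 is a Saturday; the first Friday on or after it is 2000-01-07 (6 days later).
From 2000-01-07 to 2000-12-31: 24 + 29 + 31 + 30 + 31 + 30 + 31 + 31 + 30 + 31 + 30 + 31 = 359 days (rest of January, February, March, April, May, June, July, August, September, October, November, December).
359 ÷ 7 = 51 full weeks with remainder 2, so 51 more Fridays after the first → 52.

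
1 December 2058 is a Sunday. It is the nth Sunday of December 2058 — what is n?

Day 1 falls in week ⌈1/7⌉ of the month.
Days 1–7 hold the 1st Sunday, 8–14 the 2nd, 15–21 the 3rd, 22–28 the 4th, 29–31 the 5th.
1 is in the range for the 1st.

1st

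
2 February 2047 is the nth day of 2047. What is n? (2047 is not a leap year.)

Days in months before February: 31 = 31.
Plus 2 days into February → day 33.

33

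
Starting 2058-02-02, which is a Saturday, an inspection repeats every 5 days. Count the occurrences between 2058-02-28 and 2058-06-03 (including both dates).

19

Occurrences land 5·i days after 2058-02-02 for i = 0, 1, 2, …
2058-02-28 is 26 days after the start; 26 ÷ 5 = 5 remainder 1; since the remainder is 1, round up to i = 6. First occurrence in the window: #7 on 2058-03-04 (6×5 = 30 days in).
2058-06-03 is 121 days after the start; 121 ÷ 5 = 24 remainder 1. Last occurrence in the window: #25 on 2058-06-02.
Occurrences #7 through #25: 19 in total.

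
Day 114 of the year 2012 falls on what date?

2012-04-23

January has 31 days (114 − 31 = 83 remain).
February has 29 days (83 − 29 = 54 remain).
March has 31 days (54 − 31 = 23 remain).
23 into April → April 23.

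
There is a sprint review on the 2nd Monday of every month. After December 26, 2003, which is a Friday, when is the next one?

January 12, 2004

December 2003 starts on a Monday; its first Monday is the 1st, so the 2nd Monday is the 8th — December 8, 2003.
That is not after December 26, 2003, so look at January 2004.
January 2004 starts on a Thursday; its first Monday is the 5th, so the 2nd Monday is the 12th — January 12, 2004.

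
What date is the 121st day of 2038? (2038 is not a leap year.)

May 1, 2038

Jan has 31 days (121 − 31 = 90 remain).
Feb has 28 days (90 − 28 = 62 remain).
Mar has 31 days (62 − 31 = 31 remain).
Apr has 30 days (31 − 30 = 1 remain).
1 into May → May 1.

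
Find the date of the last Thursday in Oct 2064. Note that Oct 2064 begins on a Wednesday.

Oct 2064 begins on a Wednesday, so the first Thursday is Oct 2 (1 day later).
Oct 2064 has 31 days. Adding weeks: 2, 9, 16, 23, 30 — the last one ≤ 31 is the 30th.

Oct 30, 2064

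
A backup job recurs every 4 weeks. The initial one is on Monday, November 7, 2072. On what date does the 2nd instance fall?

The 2nd occurrence is 1 interval after the first: 1 × 28 = 28 days after November 7, 2072.
November has 30 days — 23 days to the end of November leaves 5.
5 days into December → December 5, 2072.

December 5, 2072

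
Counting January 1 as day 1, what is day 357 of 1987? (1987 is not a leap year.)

January has 31 days (357 − 31 = 326 remain).
February has 28 days (326 − 28 = 298 remain).
March has 31 days (298 − 31 = 267 remain).
April has 30 days (267 − 30 = 237 remain).
May has 31 days (237 − 31 = 206 remain).
June has 30 days (206 − 30 = 176 remain).
July has 31 days (176 − 31 = 145 remain).
August has 31 days (145 − 31 = 114 remain).
September has 30 days (114 − 30 = 84 remain).
October has 31 days (84 − 31 = 53 remain).
November has 30 days (53 − 30 = 23 remain).
23 into December → December 23.

23 December 1987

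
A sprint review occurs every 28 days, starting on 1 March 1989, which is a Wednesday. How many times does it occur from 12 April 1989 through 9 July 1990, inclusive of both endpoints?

16

Occurrences land 28·i days after 1 March 1989 for i = 0, 1, 2, …
12 April 1989 is 42 days after the start; 42 ÷ 28 = 1 remainder 14; since the remainder is 14, round up to i = 2. First occurrence in the window: #3 on 26 April 1989 (2×28 = 56 days in).
9 July 1990 is 495 days after the start; 495 ÷ 28 = 17 remainder 19. Last occurrence in the window: #18 on 20 June 1990.
Occurrences #3 through #18: 16 in total.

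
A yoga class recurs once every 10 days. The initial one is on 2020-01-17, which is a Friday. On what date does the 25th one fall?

The 25th occurrence is 24 intervals after the first: 24 × 10 = 240 days after 2020-01-17.
January has 31 days — 14 days to the end of January leaves 226.
February has 29 days (197 left).
March has 31 days (166 left).
April has 30 days (136 left).
May has 31 days (105 left).
June has 30 days (75 left).
July has 31 days (44 left).
August has 31 days (13 left).
13 days into September → 2020-09-13.

2020-09-13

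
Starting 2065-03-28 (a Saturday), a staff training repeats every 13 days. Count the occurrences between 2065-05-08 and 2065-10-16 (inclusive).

12

Occurrences land 13·i days after 2065-03-28 for i = 0, 1, 2, …
2065-05-08 is 41 days after the start; 41 ÷ 13 = 3 remainder 2; since the remainder is 2, round up to i = 4. First occurrence in the window: #5 on 2065-05-19 (4×13 = 52 days in).
2065-10-16 is 202 days after the start; 202 ÷ 13 = 15 remainder 7. Last occurrence in the window: #16 on 2065-10-09.
Occurrences #5 through #16: 12 in total.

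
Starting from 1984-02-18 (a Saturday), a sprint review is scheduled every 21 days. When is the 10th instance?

1984-08-25

The 10th occurrence is 9 intervals after the first: 9 × 21 = 189 days after 1984-02-18.
February has 29 days — 11 days to the end of February leaves 178.
March has 31 days (147 left).
April has 30 days (117 left).
May has 31 days (86 left).
June has 30 days (56 left).
July has 31 days (25 left).
25 days into August → 1984-08-25.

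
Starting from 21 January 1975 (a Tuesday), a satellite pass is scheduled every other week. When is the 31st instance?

The 31st occurrence is 30 intervals after the first: 30 × 14 = 420 days after 21 January 1975.
January has 31 days — 10 days to the end of January leaves 410.
From end of January to end of 1975 is 334 days (76 left).
January has 31 days (45 left).
February has 29 days (16 left).
16 days into March → 16 March 1976.

16 March 1976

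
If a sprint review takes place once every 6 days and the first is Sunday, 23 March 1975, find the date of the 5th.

16 April 1975

The 5th occurrence is 4 intervals after the first: 4 × 6 = 24 days after 23 March 1975.
March has 31 days — 8 days to the end of March leaves 16.
16 days into April → 16 April 1975.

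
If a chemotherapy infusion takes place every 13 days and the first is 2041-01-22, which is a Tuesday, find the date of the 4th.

2041-03-02

The 4th occurrence is 3 intervals after the first: 3 × 13 = 39 days after 2041-01-22.
January has 31 days — 9 days to the end of January leaves 30.
February has 28 days (2 left).
2 days into March → 2041-03-02.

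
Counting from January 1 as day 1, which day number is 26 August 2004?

Days in months before August: 31 + 29 + 31 + 30 + 31 + 30 + 31 = 213.
Plus 26 days into August → day 239.

239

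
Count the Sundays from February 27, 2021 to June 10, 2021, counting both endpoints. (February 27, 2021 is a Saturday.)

February 27, 2021 is a Saturday; the first Sunday on or after it is February 28, 2021 (1 day later).
From February 28, 2021 to June 10, 2021: 0 + 31 + 30 + 31 + 10 = 102 days (rest of February, March, April, May, June).
102 ÷ 7 = 14 full weeks with remainder 4, so 14 more Sundays after the first → 15.

15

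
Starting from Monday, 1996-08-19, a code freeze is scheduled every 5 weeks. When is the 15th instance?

1997-12-22

The 15th occurrence is 14 intervals after the first: 14 × 35 = 490 days after 1996-08-19.
August has 31 days — 12 days to the end of August leaves 478.
From end of August to end of 1996 is 122 days (356 left).
January has 31 days (325 left).
February has 28 days (297 left).
March has 31 days (266 left).
April has 30 days (236 left).
May has 31 days (205 left).
June has 30 days (175 left).
July has 31 days (144 left).
August has 31 days (113 left).
September has 30 days (83 left).
October has 31 days (52 left).
November has 30 days (22 left).
22 days into December → 1997-12-22.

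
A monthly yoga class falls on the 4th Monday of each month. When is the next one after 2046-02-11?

2046-02-26

February 2046 starts on a Thursday; its first Monday is the 5th, so the 4th Monday is the 26th — 2046-02-26.
2046-02-26 is after 2046-02-11, so that is the next one.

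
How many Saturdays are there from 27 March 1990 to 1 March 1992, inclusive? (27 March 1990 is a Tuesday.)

27 March 1990 is a Tuesday; the first Saturday on or after it is 31 March 1990 (4 days later).
From 31 March 1990 to 1 March 1992: 275 + 365 + 61 = 701 days (rest of 1990, 1991, to 1 March 1992 in 1992).
701 ÷ 7 = 100 full weeks with remainder 1, so 100 more Saturdays after the first → 101.

101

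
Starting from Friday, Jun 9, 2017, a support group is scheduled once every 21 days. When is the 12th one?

The 12th occurrence is 11 intervals after the first: 11 × 21 = 231 days after Jun 9, 2017.
Jun has 30 days — 21 days to the end of Jun leaves 210.
Jul has 31 days (179 left).
Aug has 31 days (148 left).
Sep has 30 days (118 left).
Oct has 31 days (87 left).
Nov has 30 days (57 left).
Dec has 31 days (26 left).
26 days into Jan → Jan 26, 2018.

Jan 26, 2018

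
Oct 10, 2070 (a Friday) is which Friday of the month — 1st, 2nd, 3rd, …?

2nd

Day 10 falls in week ⌈10/7⌉ of the month.
Days 1–7 hold the 1st Friday, 8–14 the 2nd, 15–21 the 3rd, 22–28 the 4th, 29–31 the 5th.
10 is in the range for the 2nd.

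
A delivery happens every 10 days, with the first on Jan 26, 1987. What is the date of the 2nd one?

Feb 5, 1987

The 2nd occurrence is 1 interval after the first: 1 × 10 = 10 days after Jan 26, 1987.
Jan has 31 days — 5 days to the end of Jan leaves 5.
5 days into Feb → Feb 5, 1987.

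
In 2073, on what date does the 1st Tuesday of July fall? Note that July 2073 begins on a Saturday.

2073-07-04

July 2073 begins on a Saturday, so the first Tuesday is July 4 (3 days later).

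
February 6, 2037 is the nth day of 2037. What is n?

37

Days in months before February: 31 = 31.
Plus 6 days into February → day 37.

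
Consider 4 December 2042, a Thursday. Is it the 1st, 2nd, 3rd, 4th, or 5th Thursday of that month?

Day 4 falls in week ⌈4/7⌉ of the month.
Days 1–7 hold the 1st Thursday, 8–14 the 2nd, 15–21 the 3rd, 22–28 the 4th, 29–31 the 5th.
4 is in the range for the 1st.

1st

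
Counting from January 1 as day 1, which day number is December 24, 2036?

359

Days in months before December: 31 + 29 + 31 + 30 + 31 + 30 + 31 + 31 + 30 + 31 + 30 = 335.
Plus 24 days into December → day 359.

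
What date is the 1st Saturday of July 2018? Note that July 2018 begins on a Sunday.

7 July 2018

July 2018 begins on a Sunday, so the first Saturday is July 7 (6 days later).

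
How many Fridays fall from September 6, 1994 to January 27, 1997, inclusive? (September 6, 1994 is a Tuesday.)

125

September 6, 1994 is a Tuesday; the first Friday on or after it is September 9, 1994 (3 days later).
From September 9, 1994 to January 27, 1997: 113 + 365 + 366 + 27 = 871 days (rest of 1994, 1995, 1996, to January 27, 1997 in 1997).
871 ÷ 7 = 124 full weeks with remainder 3, so 124 more Fridays after the first → 125.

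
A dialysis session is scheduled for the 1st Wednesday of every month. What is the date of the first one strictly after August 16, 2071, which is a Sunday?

September 2, 2071

August 2071 starts on a Saturday, so its 1st Wednesday is August 5, 2071 (4 days in).
That is not after August 16, 2071, so look at September 2071.
September 2071 starts on a Tuesday, so its 1st Wednesday is September 2, 2071 (1 day in).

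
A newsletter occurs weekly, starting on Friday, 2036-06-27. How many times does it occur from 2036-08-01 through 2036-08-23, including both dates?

Occurrences land 7·i days after 2036-06-27 for i = 0, 1, 2, …
2036-08-01 is 35 days after the start; 35 ÷ 7 = 5 remainder 0. First occurrence in the window: #6 on 2036-08-01 (5×7 = 35 days in).
2036-08-23 is 57 days after the start; 57 ÷ 7 = 8 remainder 1. Last occurrence in the window: #9 on 2036-08-22.
Occurrences #6 through #9: 4 in total.

4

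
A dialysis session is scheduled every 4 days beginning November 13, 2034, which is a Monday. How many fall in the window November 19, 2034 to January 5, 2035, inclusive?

12

Occurrences land 4·i days after November 13, 2034 for i = 0, 1, 2, …
November 19, 2034 is 6 days after the start; 6 ÷ 4 = 1 remainder 2; since the remainder is 2, round up to i = 2. First occurrence in the window: #3 on November 21, 2034 (2×4 = 8 days in).
January 5, 2035 is 53 days after the start; 53 ÷ 4 = 13 remainder 1. Last occurrence in the window: #14 on January 4, 2035.
Occurrences #3 through #14: 12 in total.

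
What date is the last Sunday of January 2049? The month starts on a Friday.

31 January 2049

January 2049 begins on a Friday, so the first Sunday is January 3 (2 days later).
January 2049 has 31 days. Adding weeks: 3, 10, 17, 24, 31 — the last one ≤ 31 is the 31st.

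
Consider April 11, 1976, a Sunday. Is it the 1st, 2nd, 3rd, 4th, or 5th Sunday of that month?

2nd

Day 11 falls in week ⌈11/7⌉ of the month.
Days 1–7 hold the 1st Sunday, 8–14 the 2nd, 15–21 the 3rd, 22–28 the 4th, 29–31 the 5th.
11 is in the range for the 2nd.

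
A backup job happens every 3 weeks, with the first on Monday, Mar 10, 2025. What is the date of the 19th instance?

The 19th occurrence is 18 intervals after the first: 18 × 21 = 378 days after Mar 10, 2025.
Mar has 31 days — 21 days to the end of Mar leaves 357.
Apr has 30 days (327 left).
May has 31 days (296 left).
Jun has 30 days (266 left).
Jul has 31 days (235 left).
Aug has 31 days (204 left).
Sep has 30 days (174 left).
Oct has 31 days (143 left).
Nov has 30 days (113 left).
Dec has 31 days (82 left).
Jan has 31 days (51 left).
Feb has 28 days (23 left).
23 days into Mar → Mar 23, 2026.

Mar 23, 2026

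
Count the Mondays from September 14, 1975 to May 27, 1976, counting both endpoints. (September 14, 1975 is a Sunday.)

37

September 14, 1975 is a Sunday; the first Monday on or after it is September 15, 1975 (1 day later).
From September 15, 1975 to May 27, 1976: 15 + 31 + 30 + 31 + 31 + 29 + 31 + 30 + 27 = 255 days (rest of September, October, November, December, January, February, March, April, May).
255 ÷ 7 = 36 full weeks with remainder 3, so 36 more Mondays after the first → 37.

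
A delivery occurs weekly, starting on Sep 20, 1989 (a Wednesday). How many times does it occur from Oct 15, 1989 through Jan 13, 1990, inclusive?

13

Occurrences land 7·i days after Sep 20, 1989 for i = 0, 1, 2, …
Oct 15, 1989 is 25 days after the start; 25 ÷ 7 = 3 remainder 4; since the remainder is 4, round up to i = 4. First occurrence in the window: #5 on Oct 18, 1989 (4×7 = 28 days in).
Jan 13, 1990 is 115 days after the start; 115 ÷ 7 = 16 remainder 3. Last occurrence in the window: #17 on Jan 10, 1990.
Occurrences #5 through #17: 13 in total.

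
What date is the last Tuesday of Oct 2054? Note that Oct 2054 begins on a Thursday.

Oct 27, 2054

Oct 2054 begins on a Thursday, so the first Tuesday is Oct 6 (5 days later).
Oct 2054 has 31 days. Adding weeks: 6, 13, 20, 27 — the last one ≤ 31 is the 27th.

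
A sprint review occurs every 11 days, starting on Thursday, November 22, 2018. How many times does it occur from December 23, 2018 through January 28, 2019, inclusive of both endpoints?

Occurrences land 11·i days after November 22, 2018 for i = 0, 1, 2, …
December 23, 2018 is 31 days after the start; 31 ÷ 11 = 2 remainder 9; since the remainder is 9, round up to i = 3. First occurrence in the window: #4 on December 25, 2018 (3×11 = 33 days in).
January 28, 2019 is 67 days after the start; 67 ÷ 11 = 6 remainder 1. Last occurrence in the window: #7 on January 27, 2019.
Occurrences #4 through #7: 4 in total.

4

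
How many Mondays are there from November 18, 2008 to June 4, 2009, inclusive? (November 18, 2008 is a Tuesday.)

28

November 18, 2008 is a Tuesday; the first Monday on or after it is November 24, 2008 (6 days later).
From November 24, 2008 to June 4, 2009: 6 + 31 + 31 + 28 + 31 + 30 + 31 + 4 = 192 days (rest of November, December, January, February, March, April, May, June).
192 ÷ 7 = 27 full weeks with remainder 3, so 27 more Mondays after the first → 28.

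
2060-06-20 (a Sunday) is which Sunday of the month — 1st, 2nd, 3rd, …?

3rd

Day 20 falls in week ⌈20/7⌉ of the month.
Days 1–7 hold the 1st Sunday, 8–14 the 2nd, 15–21 the 3rd, 22–28 the 4th, 29–31 the 5th.
20 is in the range for the 3rd.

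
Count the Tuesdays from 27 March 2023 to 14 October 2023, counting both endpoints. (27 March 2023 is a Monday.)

29

27 March 2023 is a Monday; the first Tuesday on or after it is 28 March 2023 (1 day later).
From 28 March 2023 to 14 October 2023: 3 + 30 + 31 + 30 + 31 + 31 + 30 + 14 = 200 days (rest of March, April, May, June, July, August, September, October).
200 ÷ 7 = 28 full weeks with remainder 4, so 28 more Tuesdays after the first → 29.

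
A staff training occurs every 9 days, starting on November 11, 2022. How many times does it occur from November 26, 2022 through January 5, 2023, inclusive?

5

Occurrences land 9·i days after November 11, 2022 for i = 0, 1, 2, …
November 26, 2022 is 15 days after the start; 15 ÷ 9 = 1 remainder 6; since the remainder is 6, round up to i = 2. First occurrence in the window: #3 on November 29, 2022 (2×9 = 18 days in).
January 5, 2023 is 55 days after the start; 55 ÷ 9 = 6 remainder 1. Last occurrence in the window: #7 on January 4, 2023.
Occurrences #3 through #7: 5 in total.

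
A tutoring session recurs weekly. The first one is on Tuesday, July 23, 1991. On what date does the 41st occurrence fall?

The 41st occurrence is 40 intervals after the first: 40 × 7 = 280 days after July 23, 1991.
July has 31 days — 8 days to the end of July leaves 272.
August has 31 days (241 left).
September has 30 days (211 left).
October has 31 days (180 left).
November has 30 days (150 left).
December has 31 days (119 left).
January has 31 days (88 left).
February has 29 days (59 left).
March has 31 days (28 left).
28 days into April → April 28, 1992.

April 28, 1992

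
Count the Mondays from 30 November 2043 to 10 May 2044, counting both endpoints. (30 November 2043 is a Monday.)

30 November 2043 is a Monday; the first Monday on or after it is 30 November 2043.
From 30 November 2043 to 10 May 2044: 0 + 31 + 31 + 29 + 31 + 30 + 10 = 162 days (rest of November, December, January, February, March, April, May).
162 ÷ 7 = 23 full weeks with remainder 1, so 23 more Mondays after the first → 24.

24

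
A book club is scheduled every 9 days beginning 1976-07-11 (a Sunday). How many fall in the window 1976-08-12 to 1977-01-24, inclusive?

18

Occurrences land 9·i days after 1976-07-11 for i = 0, 1, 2, …
1976-08-12 is 32 days after the start; 32 ÷ 9 = 3 remainder 5; since the remainder is 5, round up to i = 4. First occurrence in the window: #5 on 1976-08-16 (4×9 = 36 days in).
1977-01-24 is 197 days after the start; 197 ÷ 9 = 21 remainder 8. Last occurrence in the window: #22 on 1977-01-16.
Occurrences #5 through #22: 18 in total.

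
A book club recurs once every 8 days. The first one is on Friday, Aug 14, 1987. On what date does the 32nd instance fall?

Apr 18, 1988

The 32nd occurrence is 31 intervals after the first: 31 × 8 = 248 days after Aug 14, 1987.
Aug has 31 days — 17 days to the end of Aug leaves 231.
Sep has 30 days (201 left).
Oct has 31 days (170 left).
Nov has 30 days (140 left).
Dec has 31 days (109 left).
Jan has 31 days (78 left).
Feb has 29 days (49 left).
Mar has 31 days (18 left).
18 days into Apr → Apr 18, 1988.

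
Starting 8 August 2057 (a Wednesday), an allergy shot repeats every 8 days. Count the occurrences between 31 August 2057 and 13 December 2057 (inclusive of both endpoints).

13

Occurrences land 8·i days after 8 August 2057 for i = 0, 1, 2, …
31 August 2057 is 23 days after the start; 23 ÷ 8 = 2 remainder 7; since the remainder is 7, round up to i = 3. First occurrence in the window: #4 on 1 September 2057 (3×8 = 24 days in).
13 December 2057 is 127 days after the start; 127 ÷ 8 = 15 remainder 7. Last occurrence in the window: #16 on 6 December 2057.
Occurrences #4 through #16: 13 in total.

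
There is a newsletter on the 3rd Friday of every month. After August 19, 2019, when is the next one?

August 2019 starts on a Thursday; its first Friday is the 2nd, so the 3rd Friday is the 16th — August 16, 2019.
That is not after August 19, 2019, so look at September 2019.
September 2019 starts on a Sunday; its first Friday is the 6th, so the 3rd Friday is the 20th — September 20, 2019.

September 20, 2019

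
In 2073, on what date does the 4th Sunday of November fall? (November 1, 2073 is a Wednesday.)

26 November 2073

November 2073 begins on a Wednesday, so the first Sunday is November 5 (4 days later).
The 4th Sunday is 3 weeks later: 5 + 21 = 26.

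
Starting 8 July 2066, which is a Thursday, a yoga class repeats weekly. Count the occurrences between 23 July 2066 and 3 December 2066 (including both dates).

Occurrences land 7·i days after 8 July 2066 for i = 0, 1, 2, …
23 July 2066 is 15 days after the start; 15 ÷ 7 = 2 remainder 1; since the remainder is 1, round up to i = 3. First occurrence in the window: #4 on 29 July 2066 (3×7 = 21 days in).
3 December 2066 is 148 days after the start; 148 ÷ 7 = 21 remainder 1. Last occurrence in the window: #22 on 2 December 2066.
Occurrences #4 through #22: 19 in total.

19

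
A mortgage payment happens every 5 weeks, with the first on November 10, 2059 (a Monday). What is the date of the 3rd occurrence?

January 19, 2060

The 3rd occurrence is 2 intervals after the first: 2 × 35 = 70 days after November 10, 2059.
November has 30 days — 20 days to the end of November leaves 50.
December has 31 days (19 left).
19 days into January → January 19, 2060.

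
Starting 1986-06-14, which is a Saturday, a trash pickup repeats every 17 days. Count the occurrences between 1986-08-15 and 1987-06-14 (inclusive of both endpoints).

18

Occurrences land 17·i days after 1986-06-14 for i = 0, 1, 2, …
1986-08-15 is 62 days after the start; 62 ÷ 17 = 3 remainder 11; since the remainder is 11, round up to i = 4. First occurrence in the window: #5 on 1986-08-21 (4×17 = 68 days in).
1987-06-14 is 365 days after the start; 365 ÷ 17 = 21 remainder 8. Last occurrence in the window: #22 on 1987-06-06.
Occurrences #5 through #22: 18 in total.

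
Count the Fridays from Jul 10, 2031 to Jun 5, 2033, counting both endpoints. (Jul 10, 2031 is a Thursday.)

Jul 10, 2031 is a Thursday; the first Friday on or after it is Jul 11, 2031 (1 day later).
From Jul 11, 2031 to Jun 5, 2033: 173 + 366 + 156 = 695 days (rest of 2031, 2032, to Jun 5, 2033 in 2033).
695 ÷ 7 = 99 full weeks with remainder 2, so 99 more Fridays after the first → 100.

100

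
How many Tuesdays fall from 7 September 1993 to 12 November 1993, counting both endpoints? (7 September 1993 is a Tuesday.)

7 September 1993 is a Tuesday; the first Tuesday on or after it is 7 September 1993.
From 7 September 1993 to 12 November 1993: 23 + 31 + 12 = 66 days (rest of September, October, November).
66 ÷ 7 = 9 full weeks with remainder 3, so 9 more Tuesdays after the first → 10.

10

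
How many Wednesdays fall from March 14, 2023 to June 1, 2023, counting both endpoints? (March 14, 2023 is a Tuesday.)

12

March 14, 2023 is a Tuesday; the first Wednesday on or after it is March 15, 2023 (1 day later).
From March 15, 2023 to June 1, 2023: 16 + 30 + 31 + 1 = 78 days (rest of March, April, May, June).
78 ÷ 7 = 11 full weeks with remainder 1, so 11 more Wednesdays after the first → 12.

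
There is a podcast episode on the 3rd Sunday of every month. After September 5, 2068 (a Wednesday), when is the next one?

September 2068 starts on a Saturday; its first Sunday is the 2nd, so the 3rd Sunday is the 16th — September 16, 2068.
September 16, 2068 is after September 5, 2068, so that is the next one.

September 16, 2068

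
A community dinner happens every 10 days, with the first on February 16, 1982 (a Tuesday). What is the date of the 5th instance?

March 28, 1982

The 5th occurrence is 4 intervals after the first: 4 × 10 = 40 days after February 16, 1982.
February has 28 days — 12 days to the end of February leaves 28.
28 days into March → March 28, 1982.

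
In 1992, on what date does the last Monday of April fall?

April 1992 begins on a Wednesday, so the first Monday is April 6 (5 days later).
April 1992 has 30 days. Adding weeks: 6, 13, 20, 27 — the last one ≤ 30 is the 27th.

April 27, 1992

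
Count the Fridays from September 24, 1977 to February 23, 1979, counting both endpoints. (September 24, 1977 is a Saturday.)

September 24, 1977 is a Saturday; the first Friday on or after it is September 30, 1977 (6 days later).
From September 30, 1977 to February 23, 1979: 92 + 365 + 54 = 511 days (rest of 1977, 1978, to February 23, 1979 in 1979).
511 ÷ 7 = 73 full weeks with remainder 0, so 73 more Fridays after the first → 74.

74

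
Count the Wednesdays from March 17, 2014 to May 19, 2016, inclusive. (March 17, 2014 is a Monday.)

March 17, 2014 is a Monday; the first Wednesday on or after it is March 19, 2014 (2 days later).
From March 19, 2014 to May 19, 2016: 287 + 365 + 140 = 792 days (rest of 2014, 2015, to May 19, 2016 in 2016).
792 ÷ 7 = 113 full weeks with remainder 1, so 113 more Wednesdays after the first → 114.

114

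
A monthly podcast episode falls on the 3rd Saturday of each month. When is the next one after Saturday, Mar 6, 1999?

Mar 1999 starts on a Monday; its first Saturday is the 6th, so the 3rd Saturday is the 20th — Mar 20, 1999.
Mar 20, 1999 is after Mar 6, 1999, so that is the next one.

Mar 20, 1999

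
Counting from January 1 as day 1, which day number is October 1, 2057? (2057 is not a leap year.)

Days in months before October: 31 + 28 + 31 + 30 + 31 + 30 + 31 + 31 + 30 = 273.
Plus 1 day into October → day 274.

274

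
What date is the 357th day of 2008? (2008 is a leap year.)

January has 31 days (357 − 31 = 326 remain).
February has 29 days (326 − 29 = 297 remain).
March has 31 days (297 − 31 = 266 remain).
April has 30 days (266 − 30 = 236 remain).
May has 31 days (236 − 31 = 205 remain).
June has 30 days (205 − 30 = 175 remain).
July has 31 days (175 − 31 = 144 remain).
August has 31 days (144 − 31 = 113 remain).
September has 30 days (113 − 30 = 83 remain).
October has 31 days (83 − 31 = 52 remain).
November has 30 days (52 − 30 = 22 remain).
22 into December → December 22.

2008-12-22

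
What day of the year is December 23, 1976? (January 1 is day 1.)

358

Days in months before December: 31 + 29 + 31 + 30 + 31 + 30 + 31 + 31 + 30 + 31 + 30 = 335.
Plus 23 days into December → day 358.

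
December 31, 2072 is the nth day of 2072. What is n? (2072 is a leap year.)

Days in months before December: 31 + 29 + 31 + 30 + 31 + 30 + 31 + 31 + 30 + 31 + 30 = 335.
Plus 31 days into December → day 366.

366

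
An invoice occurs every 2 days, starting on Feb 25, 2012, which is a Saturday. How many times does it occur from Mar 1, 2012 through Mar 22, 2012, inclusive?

11

Occurrences land 2·i days after Feb 25, 2012 for i = 0, 1, 2, …
Mar 1, 2012 is 5 days after the start; 5 ÷ 2 = 2 remainder 1; since the remainder is 1, round up to i = 3. First occurrence in the window: #4 on Mar 2, 2012 (3×2 = 6 days in).
Mar 22, 2012 is 26 days after the start; 26 ÷ 2 = 13 remainder 0. Last occurrence in the window: #14 on Mar 22, 2012.
Occurrences #4 through #14: 11 in total.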